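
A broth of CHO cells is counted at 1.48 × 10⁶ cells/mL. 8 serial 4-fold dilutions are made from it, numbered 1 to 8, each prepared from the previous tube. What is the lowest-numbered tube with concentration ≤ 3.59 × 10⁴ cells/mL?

Tube n has concentration 1.48 × 10⁶ cells/mL / 4ⁿ.
Need 4ⁿ ≥ 1.48 × 10⁶ cells/mL / 3.59 × 10⁴ cells/mL = 41.2, so n ≥ 2.68.
First such tube: n = 3.

tube 3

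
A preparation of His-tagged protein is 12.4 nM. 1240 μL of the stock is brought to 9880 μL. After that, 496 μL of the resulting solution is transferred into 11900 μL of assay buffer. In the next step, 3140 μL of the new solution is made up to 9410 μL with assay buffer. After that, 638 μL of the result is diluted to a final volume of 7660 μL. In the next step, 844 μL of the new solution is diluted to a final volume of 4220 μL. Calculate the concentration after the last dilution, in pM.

Overall dilution factor = 7.968 × 24.99 × 2.997 × 12.01 × 5 = 3.58 × 10⁴.
12.4 nM / 3.58 × 10⁴ = 3.46 × 10⁻⁴ nM = 0.346 pM.

0.346 pM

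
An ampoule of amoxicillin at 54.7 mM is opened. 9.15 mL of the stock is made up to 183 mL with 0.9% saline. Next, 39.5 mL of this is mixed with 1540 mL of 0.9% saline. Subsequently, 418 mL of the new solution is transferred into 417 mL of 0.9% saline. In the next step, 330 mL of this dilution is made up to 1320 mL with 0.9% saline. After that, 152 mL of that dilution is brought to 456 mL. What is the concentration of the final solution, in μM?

Overall dilution factor = 20 × 39.99 × 1.998 × 4 × 3 = 1.92 × 10⁴.
54.7 mM / 1.92 × 10⁴ = 2.85 × 10⁻³ mM = 2.85 μM.

2.85 μM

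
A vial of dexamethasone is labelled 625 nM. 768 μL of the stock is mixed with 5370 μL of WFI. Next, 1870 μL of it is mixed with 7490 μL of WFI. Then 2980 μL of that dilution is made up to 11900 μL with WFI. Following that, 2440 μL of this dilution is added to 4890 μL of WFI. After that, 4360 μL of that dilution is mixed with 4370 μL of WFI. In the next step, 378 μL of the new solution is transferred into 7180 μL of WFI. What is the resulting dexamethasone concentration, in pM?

32.5 pM

Overall dilution factor = 7.992 × 5.005 × 3.993 × 3.004 × 2.002 × 19.99 = 1.92 × 10⁴.
625 nM / 1.92 × 10⁴ = 0.0325 nM = 32.5 pM.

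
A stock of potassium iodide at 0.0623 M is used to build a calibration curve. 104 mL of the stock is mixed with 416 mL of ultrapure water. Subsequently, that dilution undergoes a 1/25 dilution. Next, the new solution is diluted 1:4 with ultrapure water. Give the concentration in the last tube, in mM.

Overall dilution factor = 5 × 25 × 4 = 500.
0.0623 M / 500 = 1.25 × 10⁻⁴ M = 0.125 mM.

0.125 mM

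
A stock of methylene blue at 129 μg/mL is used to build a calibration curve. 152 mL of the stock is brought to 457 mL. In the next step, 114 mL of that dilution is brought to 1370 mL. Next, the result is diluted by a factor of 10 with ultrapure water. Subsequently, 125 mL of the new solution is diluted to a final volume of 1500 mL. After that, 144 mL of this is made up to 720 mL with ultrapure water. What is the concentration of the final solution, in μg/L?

Overall dilution factor = 3.007 × 12.02 × 10 × 12 × 5 = 2.17 × 10⁴.
129 μg/mL / 2.17 × 10⁴ = 5.95 × 10⁻³ μg/mL = 5.95 μg/L.

5.95 μg/L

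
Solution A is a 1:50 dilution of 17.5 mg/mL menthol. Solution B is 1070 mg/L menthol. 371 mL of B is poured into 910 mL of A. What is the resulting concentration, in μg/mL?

C_A = 17.5 mg/mL / 50 = 0.350 mg/mL.
C_B = 1070 mg/L = 1.07 mg/mL.
C_mix = (C_A·V_A + C_B·V_B)/(V_A + V_B) = (0.350×910 + 1.07×371) / 1281 = 0.559 mg/mL = 559 μg/mL.

559 μg/mL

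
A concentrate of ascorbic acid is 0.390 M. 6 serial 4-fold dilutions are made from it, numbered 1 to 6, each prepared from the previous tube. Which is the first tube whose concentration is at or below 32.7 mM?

Tube n has concentration 0.390 M / 4ⁿ.
Need 4ⁿ ≥ 0.390 M / 32.7 mM = 11.9, so n ≥ 1.79.
First such tube: n = 2.

tube 2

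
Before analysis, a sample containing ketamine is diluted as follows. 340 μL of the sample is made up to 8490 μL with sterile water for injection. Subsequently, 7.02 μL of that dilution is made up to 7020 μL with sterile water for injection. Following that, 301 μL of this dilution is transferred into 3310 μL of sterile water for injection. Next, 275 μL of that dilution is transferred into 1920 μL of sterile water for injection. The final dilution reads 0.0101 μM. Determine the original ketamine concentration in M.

0.0241 M

Overall dilution factor = 24.97 × 1000 × 12.00 × 7.982 = 2.39 × 10⁶.
Original = 0.0101 μM × 2.39 × 10⁶ = 2.41 × 10⁴ μM = 0.0241 M.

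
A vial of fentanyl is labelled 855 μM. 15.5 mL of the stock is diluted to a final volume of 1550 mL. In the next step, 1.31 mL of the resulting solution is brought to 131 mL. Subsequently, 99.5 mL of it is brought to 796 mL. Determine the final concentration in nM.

Overall dilution factor = 100 × 100 × 8 = 8.00 × 10⁴.
855 μM / 8.00 × 10⁴ = 0.0107 μM = 10.7 nM.

10.7 nM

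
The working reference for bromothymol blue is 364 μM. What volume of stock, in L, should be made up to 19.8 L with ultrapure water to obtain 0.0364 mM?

1.98 L

0.0364 mM = 36.4 μM.
V₁ = C₂V₂/C₁ = 36.4 × 19.8 / 364 = 1.98 L.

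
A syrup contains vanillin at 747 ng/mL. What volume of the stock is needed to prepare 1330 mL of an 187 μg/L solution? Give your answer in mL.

333 mL

187 μg/L = 187 ng/mL.
V₁ = C₂V₂/C₁ = 187 × 1330 / 747 = 333 mL.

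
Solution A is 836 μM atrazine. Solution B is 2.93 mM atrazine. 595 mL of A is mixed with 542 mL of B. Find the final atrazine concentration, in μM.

C_B = 2.93 mM = 2930 μM.
C_mix = (C_A·V_A + C_B·V_B)/(V_A + V_B) = (836×595 + 2930×542) / 1137 = 1834 μM.

1830 μM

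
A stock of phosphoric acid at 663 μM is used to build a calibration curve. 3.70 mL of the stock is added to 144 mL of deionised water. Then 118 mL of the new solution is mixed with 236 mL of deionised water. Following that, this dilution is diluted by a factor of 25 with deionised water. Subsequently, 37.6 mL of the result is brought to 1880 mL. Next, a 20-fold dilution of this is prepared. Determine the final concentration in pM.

221 pM

Overall dilution factor = 39.92 × 3 × 25 × 50 × 20 = 2.99 × 10⁶.
663 μM / 2.99 × 10⁶ = 2.21 × 10⁻⁴ μM = 221 pM.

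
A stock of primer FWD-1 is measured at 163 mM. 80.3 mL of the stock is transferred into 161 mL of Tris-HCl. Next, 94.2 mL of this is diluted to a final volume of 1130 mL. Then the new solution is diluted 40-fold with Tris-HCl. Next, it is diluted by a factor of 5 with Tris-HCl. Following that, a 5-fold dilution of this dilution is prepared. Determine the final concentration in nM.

4520 nM

Overall dilution factor = 3.005 × 12.00 × 40 × 5 × 5 = 3.60 × 10⁴.
163 mM / 3.60 × 10⁴ = 4.52 × 10⁻³ mM = 4520 nM.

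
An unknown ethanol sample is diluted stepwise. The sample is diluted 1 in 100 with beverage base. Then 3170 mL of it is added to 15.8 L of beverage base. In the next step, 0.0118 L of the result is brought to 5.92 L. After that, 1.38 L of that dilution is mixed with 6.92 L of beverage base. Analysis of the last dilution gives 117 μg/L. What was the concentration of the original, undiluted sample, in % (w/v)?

21.1 % (w/v)

Overall dilution factor = 100 × 5.984 × 501.7 × 6.014 = 1.81 × 10⁶.
Original = 117 μg/L × 1.81 × 10⁶ = 2.11 × 10⁸ μg/L = 21.1 % (w/v).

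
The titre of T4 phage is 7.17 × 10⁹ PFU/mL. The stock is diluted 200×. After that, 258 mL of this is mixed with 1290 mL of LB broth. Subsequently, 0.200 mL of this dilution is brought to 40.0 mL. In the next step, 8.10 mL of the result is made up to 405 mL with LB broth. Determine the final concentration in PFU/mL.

Overall dilution factor = 200 × 6 × 200 × 50 = 1.20 × 10⁷.
7.17 × 10⁹ PFU/mL / 1.20 × 10⁷ = 598 PFU/mL.

598 PFU/mL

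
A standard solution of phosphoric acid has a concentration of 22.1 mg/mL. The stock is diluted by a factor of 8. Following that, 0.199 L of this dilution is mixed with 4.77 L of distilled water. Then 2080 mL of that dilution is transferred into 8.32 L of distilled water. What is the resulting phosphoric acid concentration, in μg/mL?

22.1 μg/mL

Overall dilution factor = 8 × 24.97 × 5 = 999.
22.1 mg/mL / 999 = 0.0221 mg/mL = 22.1 μg/mL.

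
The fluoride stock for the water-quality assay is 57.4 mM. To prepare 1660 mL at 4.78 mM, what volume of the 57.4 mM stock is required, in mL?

138 mL

V₁ = C₂V₂/C₁ = 4.78 × 1660 / 57.4 = 138 mL.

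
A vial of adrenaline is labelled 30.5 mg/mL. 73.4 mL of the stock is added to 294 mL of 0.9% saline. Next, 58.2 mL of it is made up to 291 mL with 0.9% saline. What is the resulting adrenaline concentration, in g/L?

1.22 g/L

Overall dilution factor = 5.005 × 5 = 25.0.
30.5 mg/mL / 25.0 = 1.22 mg/mL = 1.22 g/L.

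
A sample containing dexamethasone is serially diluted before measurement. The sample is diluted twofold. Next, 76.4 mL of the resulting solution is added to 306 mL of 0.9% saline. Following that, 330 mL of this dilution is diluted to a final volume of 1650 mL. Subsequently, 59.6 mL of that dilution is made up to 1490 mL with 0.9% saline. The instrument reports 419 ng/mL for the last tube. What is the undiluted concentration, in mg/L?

Overall dilution factor = 2 × 5.005 × 5 × 25 = 1251.
Original = 419 ng/mL × 1251 = 5.24 × 10⁵ ng/mL = 524 mg/L.

524 mg/L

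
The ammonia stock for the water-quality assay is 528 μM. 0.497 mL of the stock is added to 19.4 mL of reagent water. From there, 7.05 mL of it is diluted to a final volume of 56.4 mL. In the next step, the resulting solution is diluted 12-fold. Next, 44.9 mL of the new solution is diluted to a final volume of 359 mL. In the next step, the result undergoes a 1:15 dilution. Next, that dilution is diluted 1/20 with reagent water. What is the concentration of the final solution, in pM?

Overall dilution factor = 40.03 × 8 × 12 × 7.996 × 15 × 20 = 9.22 × 10⁶.
528 μM / 9.22 × 10⁶ = 5.73 × 10⁻⁵ μM = 57.3 pM.

57.3 pM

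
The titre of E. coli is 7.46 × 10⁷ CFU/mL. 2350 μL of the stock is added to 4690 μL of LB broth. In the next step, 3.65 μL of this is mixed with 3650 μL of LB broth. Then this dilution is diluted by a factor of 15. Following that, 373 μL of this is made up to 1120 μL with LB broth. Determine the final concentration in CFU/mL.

Overall dilution factor = 2.996 × 1001 × 15 × 3.003 = 1.35 × 10⁵.
7.46 × 10⁷ CFU/mL / 1.35 × 10⁵ = 552 CFU/mL.

552 CFU/mL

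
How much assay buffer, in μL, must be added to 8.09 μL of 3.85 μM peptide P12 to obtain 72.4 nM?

422 μL

72.4 nM = 0.0724 μM.
V₂ = C₁V₁/C₂ = 3.85 × 8.09 / 0.0724 = 430 μL.
Diluent to add = V₂ − V₁ = 430 − 8.09 = 422 μL.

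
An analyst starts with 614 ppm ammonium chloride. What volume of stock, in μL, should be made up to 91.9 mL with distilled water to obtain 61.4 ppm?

V₁ = C₂V₂/C₁ = 61.4 × 91.9 / 614 = 9.19 mL = 9190 μL.

9190 μL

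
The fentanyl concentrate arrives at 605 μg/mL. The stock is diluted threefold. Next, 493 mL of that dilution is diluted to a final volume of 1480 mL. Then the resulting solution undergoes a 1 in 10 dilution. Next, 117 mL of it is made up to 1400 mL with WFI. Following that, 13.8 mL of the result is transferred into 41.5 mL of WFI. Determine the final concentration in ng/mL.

Overall dilution factor = 3 × 3.002 × 10 × 11.97 × 4.007 = 4318.
605 μg/mL / 4318 = 0.140 μg/mL = 140 ng/mL.

140 ng/mL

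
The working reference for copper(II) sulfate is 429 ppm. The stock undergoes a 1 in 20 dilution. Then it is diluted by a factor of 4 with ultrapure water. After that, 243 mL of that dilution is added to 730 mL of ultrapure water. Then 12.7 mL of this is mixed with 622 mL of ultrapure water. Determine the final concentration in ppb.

Overall dilution factor = 20 × 4 × 4.004 × 49.98 = 1.60 × 10⁴.
429 ppm / 1.60 × 10⁴ = 0.0268 ppm = 26.8 ppb.

26.8 ppb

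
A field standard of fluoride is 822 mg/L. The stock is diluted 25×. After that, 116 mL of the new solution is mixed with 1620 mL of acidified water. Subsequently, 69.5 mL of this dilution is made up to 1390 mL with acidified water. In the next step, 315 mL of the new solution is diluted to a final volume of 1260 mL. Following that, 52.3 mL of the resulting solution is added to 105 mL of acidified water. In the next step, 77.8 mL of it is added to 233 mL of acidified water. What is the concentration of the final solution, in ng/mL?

2.29 ng/mL

Overall dilution factor = 25 × 14.97 × 20 × 4 × 3.008 × 3.995 = 3.60 × 10⁵.
822 mg/L / 3.60 × 10⁵ = 2.29 × 10⁻³ mg/L = 2.29 ng/mL.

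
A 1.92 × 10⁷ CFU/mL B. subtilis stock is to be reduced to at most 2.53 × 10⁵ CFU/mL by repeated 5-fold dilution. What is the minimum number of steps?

Need 5ⁿ ≥ 75.9, so n ≥ log(75.9)/log(5) = 2.69.
Minimum whole steps: n = 3.

3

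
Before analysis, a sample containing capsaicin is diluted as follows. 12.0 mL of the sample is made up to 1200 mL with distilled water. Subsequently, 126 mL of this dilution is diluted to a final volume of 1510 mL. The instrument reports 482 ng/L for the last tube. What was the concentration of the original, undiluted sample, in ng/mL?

Overall dilution factor = 100 × 11.98 = 1198.
Original = 482 ng/L × 1198 = 5.78 × 10⁵ ng/L = 578 ng/mL.

578 ng/mL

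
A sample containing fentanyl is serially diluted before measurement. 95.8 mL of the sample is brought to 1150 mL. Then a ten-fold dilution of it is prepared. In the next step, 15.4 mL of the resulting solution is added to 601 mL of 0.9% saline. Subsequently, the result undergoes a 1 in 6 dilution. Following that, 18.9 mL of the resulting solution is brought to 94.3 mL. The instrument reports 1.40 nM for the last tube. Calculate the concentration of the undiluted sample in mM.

Overall dilution factor = 12.00 × 10 × 40.03 × 6 × 4.989 = 1.44 × 10⁵.
Original = 1.40 nM × 1.44 × 10⁵ = 2.01 × 10⁵ nM = 0.201 mM.

0.201 mM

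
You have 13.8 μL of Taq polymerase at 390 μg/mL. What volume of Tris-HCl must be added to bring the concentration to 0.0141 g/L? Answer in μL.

368 μL

0.0141 g/L = 14.1 μg/mL.
V₂ = C₁V₁/C₂ = 390 × 13.8 / 14.1 = 382 μL.
Diluent to add = V₂ − V₁ = 382 − 13.8 = 368 μL.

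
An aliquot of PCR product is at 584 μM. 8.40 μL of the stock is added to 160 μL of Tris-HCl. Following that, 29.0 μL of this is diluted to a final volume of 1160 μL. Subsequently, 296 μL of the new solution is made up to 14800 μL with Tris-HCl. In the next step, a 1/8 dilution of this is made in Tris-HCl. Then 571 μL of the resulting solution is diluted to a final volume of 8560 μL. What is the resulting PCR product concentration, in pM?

Overall dilution factor = 20.05 × 40 × 50 × 8 × 14.99 = 4.81 × 10⁶.
584 μM / 4.81 × 10⁶ = 1.21 × 10⁻⁴ μM = 121 pM.

121 pM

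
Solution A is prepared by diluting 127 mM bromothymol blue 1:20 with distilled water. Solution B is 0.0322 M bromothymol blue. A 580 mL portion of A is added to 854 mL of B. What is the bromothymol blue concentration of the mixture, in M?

C_A = 127 mM / 20 = 6.35 mM.
C_B = 0.0322 M = 32.2 mM.
C_mix = (C_A·V_A + C_B·V_B)/(V_A + V_B) = (6.35×580 + 32.2×854) / 1434 = 21.7 mM = 0.0217 M.

0.0217 M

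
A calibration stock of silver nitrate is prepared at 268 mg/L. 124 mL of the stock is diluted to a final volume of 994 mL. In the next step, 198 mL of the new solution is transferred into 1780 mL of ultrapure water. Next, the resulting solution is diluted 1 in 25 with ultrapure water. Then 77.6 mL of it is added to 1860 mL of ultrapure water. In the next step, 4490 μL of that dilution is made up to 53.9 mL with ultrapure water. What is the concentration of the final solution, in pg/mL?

447 pg/mL

Overall dilution factor = 8.016 × 9.990 × 25 × 24.97 × 12.00 = 6.00 × 10⁵.
268 mg/L / 6.00 × 10⁵ = 4.47 × 10⁻⁴ mg/L = 447 pg/mL.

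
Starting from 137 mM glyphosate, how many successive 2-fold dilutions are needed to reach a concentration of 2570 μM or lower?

6

Need 2ⁿ ≥ 53.3, so n ≥ log(53.3)/log(2) = 5.74.
Minimum whole steps: n = 6.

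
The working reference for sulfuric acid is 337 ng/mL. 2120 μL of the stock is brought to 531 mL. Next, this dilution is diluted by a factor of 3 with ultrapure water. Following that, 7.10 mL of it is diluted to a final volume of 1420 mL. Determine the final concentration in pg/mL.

2.24 pg/mL

Overall dilution factor = 250.5 × 3 × 200 = 1.50 × 10⁵.
337 ng/mL / 1.50 × 10⁵ = 2.24 × 10⁻³ ng/mL = 2.24 pg/mL.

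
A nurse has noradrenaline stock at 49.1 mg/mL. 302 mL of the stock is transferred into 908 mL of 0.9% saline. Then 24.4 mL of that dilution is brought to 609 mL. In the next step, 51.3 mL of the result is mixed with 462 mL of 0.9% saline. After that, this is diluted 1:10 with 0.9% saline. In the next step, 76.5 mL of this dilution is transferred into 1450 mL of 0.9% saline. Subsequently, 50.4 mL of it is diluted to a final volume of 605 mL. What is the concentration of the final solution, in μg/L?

20.5 μg/L

Overall dilution factor = 4.007 × 24.96 × 10.01 × 10 × 19.95 × 12.00 = 2.40 × 10⁶.
49.1 mg/mL / 2.40 × 10⁶ = 2.05 × 10⁻⁵ mg/mL = 20.5 μg/L.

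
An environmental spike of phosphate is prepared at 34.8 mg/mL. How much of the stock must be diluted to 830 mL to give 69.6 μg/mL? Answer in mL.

69.6 μg/mL = 0.0696 mg/mL.
V₁ = C₂V₂/C₁ = 0.0696 × 830 / 34.8 = 1.66 mL.

1.66 mL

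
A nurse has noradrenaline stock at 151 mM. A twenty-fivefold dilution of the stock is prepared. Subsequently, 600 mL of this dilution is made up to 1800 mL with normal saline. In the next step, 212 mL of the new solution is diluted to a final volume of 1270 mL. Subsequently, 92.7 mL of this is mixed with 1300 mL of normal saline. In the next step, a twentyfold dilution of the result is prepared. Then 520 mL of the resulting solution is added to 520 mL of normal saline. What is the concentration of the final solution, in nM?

559 nM

Overall dilution factor = 25 × 3 × 5.991 × 15.02 × 20 × 2 = 2.70 × 10⁵.
151 mM / 2.70 × 10⁵ = 5.59 × 10⁻⁴ mM = 559 nM.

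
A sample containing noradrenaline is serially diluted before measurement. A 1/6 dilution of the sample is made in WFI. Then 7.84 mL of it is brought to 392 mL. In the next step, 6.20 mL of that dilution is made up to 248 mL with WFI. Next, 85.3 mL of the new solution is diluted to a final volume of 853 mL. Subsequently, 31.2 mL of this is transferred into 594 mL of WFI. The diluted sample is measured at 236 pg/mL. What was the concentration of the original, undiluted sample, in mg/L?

567 mg/L

Overall dilution factor = 6 × 50 × 40 × 10 × 20.04 = 2.40 × 10⁶.
Original = 236 pg/mL × 2.40 × 10⁶ = 5.67 × 10⁸ pg/mL = 567 mg/L.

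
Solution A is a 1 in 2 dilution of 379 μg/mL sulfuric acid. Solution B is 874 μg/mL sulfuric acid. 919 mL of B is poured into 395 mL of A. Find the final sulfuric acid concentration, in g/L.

C_A = 379 μg/mL / 2 = 190 μg/mL.
C_mix = (C_A·V_A + C_B·V_B)/(V_A + V_B) = (190×395 + 874×919) / 1314 = 668 μg/mL = 0.668 g/L.

0.668 g/L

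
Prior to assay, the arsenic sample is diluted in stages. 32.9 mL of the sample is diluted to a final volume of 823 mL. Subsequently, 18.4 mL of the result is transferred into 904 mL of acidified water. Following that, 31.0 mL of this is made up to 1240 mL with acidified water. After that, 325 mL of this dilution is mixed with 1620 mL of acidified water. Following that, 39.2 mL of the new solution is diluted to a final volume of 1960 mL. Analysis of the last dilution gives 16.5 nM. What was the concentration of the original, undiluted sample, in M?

0.248 M

Overall dilution factor = 25.02 × 50.13 × 40 × 5.985 × 50 = 1.50 × 10⁷.
Original = 16.5 nM × 1.50 × 10⁷ = 2.48 × 10⁸ nM = 0.248 M.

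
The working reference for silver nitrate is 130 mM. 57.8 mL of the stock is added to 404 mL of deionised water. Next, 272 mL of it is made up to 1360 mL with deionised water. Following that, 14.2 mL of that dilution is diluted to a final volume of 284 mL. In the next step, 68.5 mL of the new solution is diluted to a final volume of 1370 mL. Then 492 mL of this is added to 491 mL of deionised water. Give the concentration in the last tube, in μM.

4.07 μM

Overall dilution factor = 7.990 × 5 × 20 × 20 × 1.998 = 3.19 × 10⁴.
130 mM / 3.19 × 10⁴ = 4.07 × 10⁻³ mM = 4.07 μM.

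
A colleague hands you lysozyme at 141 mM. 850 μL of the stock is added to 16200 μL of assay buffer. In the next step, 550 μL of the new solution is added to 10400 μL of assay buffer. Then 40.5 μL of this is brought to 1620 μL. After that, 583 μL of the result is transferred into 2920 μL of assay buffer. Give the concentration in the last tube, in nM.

Overall dilution factor = 20.06 × 19.91 × 40 × 6.009 = 9.60 × 10⁴.
141 mM / 9.60 × 10⁴ = 1.47 × 10⁻³ mM = 1470 nM.

1470 nM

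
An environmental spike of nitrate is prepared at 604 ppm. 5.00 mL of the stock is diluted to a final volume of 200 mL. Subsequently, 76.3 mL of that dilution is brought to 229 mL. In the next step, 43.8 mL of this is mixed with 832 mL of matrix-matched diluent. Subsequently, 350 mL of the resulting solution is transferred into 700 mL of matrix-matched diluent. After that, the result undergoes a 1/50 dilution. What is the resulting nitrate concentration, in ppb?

1.68 ppb

Overall dilution factor = 40 × 3.001 × 20.00 × 3 × 50 = 3.60 × 10⁵.
604 ppm / 3.60 × 10⁵ = 1.68 × 10⁻³ ppm = 1.68 ppb.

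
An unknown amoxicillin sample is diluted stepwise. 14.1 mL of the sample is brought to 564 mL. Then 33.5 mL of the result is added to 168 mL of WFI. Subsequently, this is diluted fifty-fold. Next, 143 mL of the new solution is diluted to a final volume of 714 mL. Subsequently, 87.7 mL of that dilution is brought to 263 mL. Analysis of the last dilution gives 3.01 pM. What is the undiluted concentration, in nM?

542 nM

Overall dilution factor = 40 × 6.015 × 50 × 4.993 × 2.999 = 1.80 × 10⁵.
Original = 3.01 pM × 1.80 × 10⁵ = 5.42 × 10⁵ pM = 542 nM.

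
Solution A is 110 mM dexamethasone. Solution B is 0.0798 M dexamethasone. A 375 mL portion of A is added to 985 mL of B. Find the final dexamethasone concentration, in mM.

88.1 mM

C_B = 0.0798 M = 79.8 mM.
C_mix = (C_A·V_A + C_B·V_B)/(V_A + V_B) = (110×375 + 79.8×985) / 1360 = 88.1 mM.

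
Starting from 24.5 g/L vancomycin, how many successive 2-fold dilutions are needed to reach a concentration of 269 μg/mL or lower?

7

Need 2ⁿ ≥ 91.1, so n ≥ log(91.1)/log(2) = 6.51.
Minimum whole steps: n = 7.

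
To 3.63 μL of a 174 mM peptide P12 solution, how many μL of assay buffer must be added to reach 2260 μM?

276 μL

2260 μM = 2.26 mM.
V₂ = C₁V₁/C₂ = 174 × 3.63 / 2.26 = 279 μL.
Diluent to add = V₂ − V₁ = 279 − 3.63 = 276 μL.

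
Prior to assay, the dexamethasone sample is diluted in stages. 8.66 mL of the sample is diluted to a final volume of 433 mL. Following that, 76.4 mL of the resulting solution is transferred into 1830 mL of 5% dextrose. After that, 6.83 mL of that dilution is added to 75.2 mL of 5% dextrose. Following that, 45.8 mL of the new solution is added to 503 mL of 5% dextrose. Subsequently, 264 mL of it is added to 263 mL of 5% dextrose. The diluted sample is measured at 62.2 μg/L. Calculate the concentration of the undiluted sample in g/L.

22.3 g/L

Overall dilution factor = 50 × 24.95 × 12.01 × 11.98 × 1.996 = 3.58 × 10⁵.
Original = 62.2 μg/L × 3.58 × 10⁵ = 2.23 × 10⁷ μg/L = 22.3 g/L.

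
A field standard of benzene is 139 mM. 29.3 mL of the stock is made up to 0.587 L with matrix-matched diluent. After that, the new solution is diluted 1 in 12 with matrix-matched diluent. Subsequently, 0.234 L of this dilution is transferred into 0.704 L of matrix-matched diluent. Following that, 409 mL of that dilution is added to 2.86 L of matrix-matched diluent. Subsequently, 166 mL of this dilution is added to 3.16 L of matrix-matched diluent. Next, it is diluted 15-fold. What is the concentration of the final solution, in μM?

Overall dilution factor = 20.03 × 12 × 4.009 × 7.993 × 20.04 × 15 = 2.31 × 10⁶.
139 mM / 2.31 × 10⁶ = 6.00 × 10⁻⁵ mM = 0.0600 μM.

0.0600 μM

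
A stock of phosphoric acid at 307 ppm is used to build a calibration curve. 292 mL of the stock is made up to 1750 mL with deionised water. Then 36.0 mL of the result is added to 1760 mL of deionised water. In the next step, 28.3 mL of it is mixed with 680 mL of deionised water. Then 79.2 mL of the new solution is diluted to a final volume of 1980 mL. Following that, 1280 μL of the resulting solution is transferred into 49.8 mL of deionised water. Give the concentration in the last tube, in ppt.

Overall dilution factor = 5.993 × 49.89 × 25.03 × 25 × 39.91 = 7.47 × 10⁶.
307 ppm / 7.47 × 10⁶ = 4.11 × 10⁻⁵ ppm = 41.1 ppt.

41.1 ppt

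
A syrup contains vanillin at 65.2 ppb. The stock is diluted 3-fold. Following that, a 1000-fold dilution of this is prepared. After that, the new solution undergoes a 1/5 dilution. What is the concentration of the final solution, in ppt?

Overall dilution factor = 3 × 1000 × 5 = 1.50 × 10⁴.
65.2 ppb / 1.50 × 10⁴ = 4.35 × 10⁻³ ppb = 4.35 ppt.

4.35 ppt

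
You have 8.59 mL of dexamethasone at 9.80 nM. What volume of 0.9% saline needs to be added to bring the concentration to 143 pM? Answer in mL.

143 pM = 0.143 nM.
V₂ = C₁V₁/C₂ = 9.80 × 8.59 / 0.143 = 589 mL.
Diluent to add = V₂ − V₁ = 589 − 8.59 = 580 mL.

580 mL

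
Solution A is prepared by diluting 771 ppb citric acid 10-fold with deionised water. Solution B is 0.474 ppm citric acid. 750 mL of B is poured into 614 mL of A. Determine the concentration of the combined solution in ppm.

0.295 ppm

C_A = 771 ppb / 10 = 77.1 ppb.
C_B = 0.474 ppm = 474 ppb.
C_mix = (C_A·V_A + C_B·V_B)/(V_A + V_B) = (77.1×614 + 474×750) / 1364 = 295 ppb = 0.295 ppm.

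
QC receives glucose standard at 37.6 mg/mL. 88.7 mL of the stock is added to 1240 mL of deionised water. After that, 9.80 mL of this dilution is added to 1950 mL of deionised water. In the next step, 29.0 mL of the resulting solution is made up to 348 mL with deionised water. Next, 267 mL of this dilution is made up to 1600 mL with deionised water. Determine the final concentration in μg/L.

175 μg/L

Overall dilution factor = 14.98 × 200.0 × 12 × 5.993 = 2.15 × 10⁵.
37.6 mg/mL / 2.15 × 10⁵ = 1.75 × 10⁻⁴ mg/mL = 175 μg/L.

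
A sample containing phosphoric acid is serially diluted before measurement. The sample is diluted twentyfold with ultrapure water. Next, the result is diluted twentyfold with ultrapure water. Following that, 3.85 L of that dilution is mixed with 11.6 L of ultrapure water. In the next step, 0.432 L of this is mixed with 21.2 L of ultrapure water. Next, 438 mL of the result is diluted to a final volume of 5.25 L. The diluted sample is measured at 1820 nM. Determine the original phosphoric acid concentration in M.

Overall dilution factor = 20 × 20 × 4.013 × 50.07 × 11.99 = 9.63 × 10⁵.
Original = 1820 nM × 9.63 × 10⁵ = 1.75 × 10⁹ nM = 1.75 M.

1.75 M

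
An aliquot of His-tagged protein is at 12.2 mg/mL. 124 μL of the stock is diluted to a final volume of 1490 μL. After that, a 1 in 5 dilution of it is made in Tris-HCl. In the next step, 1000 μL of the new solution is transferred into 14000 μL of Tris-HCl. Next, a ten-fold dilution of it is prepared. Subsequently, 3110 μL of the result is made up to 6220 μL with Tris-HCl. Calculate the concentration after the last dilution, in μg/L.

Overall dilution factor = 12.02 × 5 × 15 × 10 × 2 = 1.80 × 10⁴.
12.2 mg/mL / 1.80 × 10⁴ = 6.77 × 10⁻⁴ mg/mL = 677 μg/L.

677 μg/L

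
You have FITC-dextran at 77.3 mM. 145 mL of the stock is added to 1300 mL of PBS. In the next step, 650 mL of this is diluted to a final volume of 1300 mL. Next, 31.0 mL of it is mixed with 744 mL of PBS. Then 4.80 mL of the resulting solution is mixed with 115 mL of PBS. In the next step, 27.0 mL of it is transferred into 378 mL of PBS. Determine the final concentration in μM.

Overall dilution factor = 9.966 × 2 × 25 × 24.96 × 15 = 1.87 × 10⁵.
77.3 mM / 1.87 × 10⁵ = 4.14 × 10⁻⁴ mM = 0.414 μM.

0.414 μM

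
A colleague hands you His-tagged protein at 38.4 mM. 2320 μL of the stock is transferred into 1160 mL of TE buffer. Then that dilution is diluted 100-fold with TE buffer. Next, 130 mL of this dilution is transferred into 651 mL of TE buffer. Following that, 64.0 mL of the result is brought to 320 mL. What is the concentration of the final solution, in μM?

0.0255 μM

Overall dilution factor = 501 × 100 × 6.008 × 5 = 1.50 × 10⁶.
38.4 mM / 1.50 × 10⁶ = 2.55 × 10⁻⁵ mM = 0.0255 μM.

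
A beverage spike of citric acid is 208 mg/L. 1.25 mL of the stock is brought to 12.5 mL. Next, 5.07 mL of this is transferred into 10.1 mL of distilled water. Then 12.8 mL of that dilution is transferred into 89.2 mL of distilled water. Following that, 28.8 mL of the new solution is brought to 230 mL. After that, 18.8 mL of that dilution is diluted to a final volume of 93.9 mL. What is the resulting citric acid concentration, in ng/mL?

Overall dilution factor = 10 × 2.992 × 7.969 × 7.986 × 4.995 = 9511.
208 mg/L / 9511 = 0.0219 mg/L = 21.9 ng/mL.

21.9 ng/mL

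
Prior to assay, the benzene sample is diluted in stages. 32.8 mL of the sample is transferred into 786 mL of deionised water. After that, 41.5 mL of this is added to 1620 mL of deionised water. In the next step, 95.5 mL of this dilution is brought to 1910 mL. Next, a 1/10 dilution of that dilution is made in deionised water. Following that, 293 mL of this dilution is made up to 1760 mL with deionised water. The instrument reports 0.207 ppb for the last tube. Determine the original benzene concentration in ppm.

Overall dilution factor = 24.96 × 40.04 × 20 × 10 × 6.007 = 1.20 × 10⁶.
Original = 0.207 ppb × 1.20 × 10⁶ = 2.49 × 10⁵ ppb = 249 ppm.

249 ppm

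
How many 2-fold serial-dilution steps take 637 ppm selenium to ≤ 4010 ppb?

8

Need 2ⁿ ≥ 159, so n ≥ log(159)/log(2) = 7.31.
Minimum whole steps: n = 8.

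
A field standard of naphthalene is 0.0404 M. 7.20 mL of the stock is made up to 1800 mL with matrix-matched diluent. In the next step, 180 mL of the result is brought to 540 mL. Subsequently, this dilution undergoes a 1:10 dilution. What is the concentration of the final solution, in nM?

5390 nM

Overall dilution factor = 250 × 3 × 10 = 7500.
0.0404 M / 7500 = 5.39 × 10⁻⁶ M = 5390 nM.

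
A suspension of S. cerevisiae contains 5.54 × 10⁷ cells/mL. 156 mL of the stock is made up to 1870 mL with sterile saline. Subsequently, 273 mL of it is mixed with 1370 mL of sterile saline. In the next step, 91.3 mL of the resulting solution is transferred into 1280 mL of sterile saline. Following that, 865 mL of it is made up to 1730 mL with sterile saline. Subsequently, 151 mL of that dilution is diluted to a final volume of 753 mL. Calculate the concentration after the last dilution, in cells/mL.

Overall dilution factor = 11.99 × 6.018 × 15.02 × 2 × 4.987 = 1.08 × 10⁴.
5.54 × 10⁷ cells/mL / 1.08 × 10⁴ = 5130 cells/mL.

5130 cells/mL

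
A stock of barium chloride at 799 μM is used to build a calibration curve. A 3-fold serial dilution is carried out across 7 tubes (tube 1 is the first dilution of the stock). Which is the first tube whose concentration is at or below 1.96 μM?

tube 6

Tube n has concentration 799 μM / 3ⁿ.
Need 3ⁿ ≥ 799 μM / 1.96 μM = 408, so n ≥ 5.47.
First such tube: n = 6.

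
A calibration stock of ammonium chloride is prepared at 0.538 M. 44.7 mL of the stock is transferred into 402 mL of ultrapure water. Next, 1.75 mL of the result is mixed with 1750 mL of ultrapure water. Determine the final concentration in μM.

Overall dilution factor = 9.993 × 1001 = 1.00 × 10⁴.
0.538 M / 1.00 × 10⁴ = 5.38 × 10⁻⁵ M = 53.8 μM.

53.8 μM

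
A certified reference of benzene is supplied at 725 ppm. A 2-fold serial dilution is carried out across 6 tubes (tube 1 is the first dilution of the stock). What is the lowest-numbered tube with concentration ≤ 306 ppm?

Tube n has concentration 725 ppm / 2ⁿ.
Need 2ⁿ ≥ 725 ppm / 306 ppm = 2.37, so n ≥ 1.24.
First such tube: n = 2.

tube 2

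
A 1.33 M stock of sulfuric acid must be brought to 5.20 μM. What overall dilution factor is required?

2.56 × 10⁵

Factor = C₀/C_target = 1.33 M / 5.20 μM = 2.56 × 10⁵.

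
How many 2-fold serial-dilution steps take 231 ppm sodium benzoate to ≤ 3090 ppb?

7

Need 2ⁿ ≥ 74.8, so n ≥ log(74.8)/log(2) = 6.22.
Minimum whole steps: n = 7.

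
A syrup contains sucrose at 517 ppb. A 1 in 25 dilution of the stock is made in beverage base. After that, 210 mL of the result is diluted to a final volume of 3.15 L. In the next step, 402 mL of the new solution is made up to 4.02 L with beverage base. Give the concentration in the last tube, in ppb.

0.138 ppb

Overall dilution factor = 25 × 15 × 10 = 3750.
517 ppb / 3750 = 0.138 ppb.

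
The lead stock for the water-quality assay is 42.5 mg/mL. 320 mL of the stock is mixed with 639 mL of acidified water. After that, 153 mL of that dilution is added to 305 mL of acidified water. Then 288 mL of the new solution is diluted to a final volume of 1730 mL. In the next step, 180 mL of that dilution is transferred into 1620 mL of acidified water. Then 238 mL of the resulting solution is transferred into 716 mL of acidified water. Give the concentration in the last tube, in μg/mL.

19.7 μg/mL

Overall dilution factor = 2.997 × 2.993 × 6.007 × 10 × 4.008 = 2160.
42.5 mg/mL / 2160 = 0.0197 mg/mL = 19.7 μg/mL.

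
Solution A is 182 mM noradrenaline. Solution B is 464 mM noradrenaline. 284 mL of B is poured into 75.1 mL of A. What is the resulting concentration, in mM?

405 mM

C_mix = (C_A·V_A + C_B·V_B)/(V_A + V_B) = (182×75.1 + 464×284) / 359.1 = 405 mM.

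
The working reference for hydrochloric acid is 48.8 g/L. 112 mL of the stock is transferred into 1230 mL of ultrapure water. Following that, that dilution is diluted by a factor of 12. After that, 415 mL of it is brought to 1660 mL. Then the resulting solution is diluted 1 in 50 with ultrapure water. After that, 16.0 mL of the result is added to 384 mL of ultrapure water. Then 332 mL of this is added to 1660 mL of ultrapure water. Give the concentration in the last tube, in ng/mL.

Overall dilution factor = 11.98 × 12 × 4 × 50 × 25 × 6 = 4.31 × 10⁶.
48.8 g/L / 4.31 × 10⁶ = 1.13 × 10⁻⁵ g/L = 11.3 ng/mL.

11.3 ng/mL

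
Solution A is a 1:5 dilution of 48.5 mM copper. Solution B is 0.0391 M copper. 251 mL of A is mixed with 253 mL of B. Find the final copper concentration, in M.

C_A = 48.5 mM / 5 = 9.70 mM.
C_B = 0.0391 M = 39.1 mM.
C_mix = (C_A·V_A + C_B·V_B)/(V_A + V_B) = (9.70×251 + 39.1×253) / 504.0 = 24.5 mM = 0.0245 M.

0.0245 M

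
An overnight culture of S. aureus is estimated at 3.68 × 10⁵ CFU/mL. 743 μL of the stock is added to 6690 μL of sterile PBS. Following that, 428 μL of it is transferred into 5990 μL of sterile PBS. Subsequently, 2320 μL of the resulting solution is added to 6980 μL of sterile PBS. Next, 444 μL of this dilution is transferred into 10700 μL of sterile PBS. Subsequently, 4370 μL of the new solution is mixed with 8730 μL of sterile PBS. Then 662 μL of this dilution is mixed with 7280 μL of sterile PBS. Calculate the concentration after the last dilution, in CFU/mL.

Overall dilution factor = 10.00 × 15.00 × 4.009 × 25.10 × 2.998 × 12.00 = 5.43 × 10⁵.
3.68 × 10⁵ CFU/mL / 5.43 × 10⁵ = 0.678 CFU/mL.

0.678 CFU/mL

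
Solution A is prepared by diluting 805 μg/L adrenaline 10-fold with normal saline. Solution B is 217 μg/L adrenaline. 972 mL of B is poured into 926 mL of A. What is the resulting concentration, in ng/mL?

150 ng/mL

C_A = 805 μg/L / 10 = 80.5 μg/L.
C_mix = (C_A·V_A + C_B·V_B)/(V_A + V_B) = (80.5×926 + 217×972) / 1898 = 150 μg/L = 150 ng/mL.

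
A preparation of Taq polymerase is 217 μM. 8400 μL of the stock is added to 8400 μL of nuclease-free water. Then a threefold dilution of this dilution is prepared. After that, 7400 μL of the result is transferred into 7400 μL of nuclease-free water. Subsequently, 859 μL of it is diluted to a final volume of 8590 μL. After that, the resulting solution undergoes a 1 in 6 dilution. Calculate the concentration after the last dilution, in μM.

0.301 μM

Overall dilution factor = 2 × 3 × 2 × 10 × 6 = 720.
217 μM / 720 = 0.301 μM.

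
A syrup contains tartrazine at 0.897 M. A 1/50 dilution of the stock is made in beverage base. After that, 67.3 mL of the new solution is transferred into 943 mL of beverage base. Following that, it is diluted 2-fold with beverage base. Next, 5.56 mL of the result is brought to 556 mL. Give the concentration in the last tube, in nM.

Overall dilution factor = 50 × 15.01 × 2 × 100 = 1.50 × 10⁵.
0.897 M / 1.50 × 10⁵ = 5.98 × 10⁻⁶ M = 5980 nM.

5980 nM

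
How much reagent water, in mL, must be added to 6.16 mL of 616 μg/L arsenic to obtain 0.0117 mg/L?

318 mL

0.0117 mg/L = 11.7 μg/L.
V₂ = C₁V₁/C₂ = 616 × 6.16 / 11.7 = 324 mL.
Diluent to add = V₂ − V₁ = 324 − 6.16 = 318 mL.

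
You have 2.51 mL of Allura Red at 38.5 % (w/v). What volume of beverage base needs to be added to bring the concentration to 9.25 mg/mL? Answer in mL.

102 mL

9.25 mg/mL = 0.925 % (w/v).
V₂ = C₁V₁/C₂ = 38.5 × 2.51 / 0.925 = 104 mL.
Diluent to add = V₂ − V₁ = 104 − 2.51 = 102 mL.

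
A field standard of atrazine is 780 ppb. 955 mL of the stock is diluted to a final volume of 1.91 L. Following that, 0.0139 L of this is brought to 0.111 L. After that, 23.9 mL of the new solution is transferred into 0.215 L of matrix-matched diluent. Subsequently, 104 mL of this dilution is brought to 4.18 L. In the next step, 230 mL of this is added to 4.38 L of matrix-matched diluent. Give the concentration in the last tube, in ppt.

Overall dilution factor = 2 × 7.986 × 9.996 × 40.19 × 20.04 = 1.29 × 10⁵.
780 ppb / 1.29 × 10⁵ = 6.06 × 10⁻³ ppb = 6.06 ppt.

6.06 ppt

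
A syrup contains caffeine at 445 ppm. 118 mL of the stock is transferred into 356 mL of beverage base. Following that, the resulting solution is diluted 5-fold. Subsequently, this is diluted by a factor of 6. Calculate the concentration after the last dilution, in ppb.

Overall dilution factor = 4.017 × 5 × 6 = 121.
445 ppm / 121 = 3.69 ppm = 3690 ppb.

3690 ppb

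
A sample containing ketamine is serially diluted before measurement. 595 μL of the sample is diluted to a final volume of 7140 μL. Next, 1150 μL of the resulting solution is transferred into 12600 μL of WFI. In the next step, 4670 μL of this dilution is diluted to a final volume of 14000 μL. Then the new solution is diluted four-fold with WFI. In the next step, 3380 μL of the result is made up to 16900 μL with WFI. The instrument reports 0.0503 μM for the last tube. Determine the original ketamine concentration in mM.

Overall dilution factor = 12 × 11.96 × 2.998 × 4 × 5 = 8603.
Original = 0.0503 μM × 8603 = 433 μM = 0.433 mM.

0.433 mM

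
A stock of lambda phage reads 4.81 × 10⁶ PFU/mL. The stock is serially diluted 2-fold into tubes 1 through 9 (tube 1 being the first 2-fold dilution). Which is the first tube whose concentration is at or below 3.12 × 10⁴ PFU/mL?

tube 8

Tube n has concentration 4.81 × 10⁶ PFU/mL / 2ⁿ.
Need 2ⁿ ≥ 4.81 × 10⁶ PFU/mL / 3.12 × 10⁴ PFU/mL = 154, so n ≥ 7.27.
First such tube: n = 8.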